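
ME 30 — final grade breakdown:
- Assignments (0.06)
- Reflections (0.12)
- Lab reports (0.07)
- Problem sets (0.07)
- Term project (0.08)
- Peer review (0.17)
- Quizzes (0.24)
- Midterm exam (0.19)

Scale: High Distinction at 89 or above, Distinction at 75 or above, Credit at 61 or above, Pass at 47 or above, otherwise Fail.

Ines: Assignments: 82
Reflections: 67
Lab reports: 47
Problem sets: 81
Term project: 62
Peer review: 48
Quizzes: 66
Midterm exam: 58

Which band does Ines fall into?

Weighted total:
  Assignments 82 × 0.06 = 4.92
  Reflections 67 × 0.12 = 8.04
  Lab reports 47 × 0.07 = 3.29
  Problem sets 81 × 0.07 = 5.67
  Term project 62 × 0.08 = 4.96
  Peer review 48 × 0.17 = 8.16
  Quizzes 66 × 0.24 = 15.84
  Midterm exam 58 × 0.19 = 11.02
Sum = 61.9
61.9 is ≥ 61 and < 75 → Credit

Credit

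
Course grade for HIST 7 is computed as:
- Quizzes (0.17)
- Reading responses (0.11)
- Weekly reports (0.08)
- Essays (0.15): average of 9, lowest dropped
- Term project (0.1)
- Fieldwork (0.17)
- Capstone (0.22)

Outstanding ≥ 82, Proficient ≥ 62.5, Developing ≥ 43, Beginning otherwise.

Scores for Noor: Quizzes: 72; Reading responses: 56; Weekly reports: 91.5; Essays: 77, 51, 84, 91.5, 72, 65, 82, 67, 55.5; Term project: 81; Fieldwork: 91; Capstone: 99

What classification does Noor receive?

Outstanding

Essays: drop 51 → average of remaining 8 = 594/8 = 74.25
Weighted total:
  Quizzes 72 × 0.17 = 12.24
  Reading responses 56 × 0.11 = 6.16
  Weekly reports 91.5 × 0.08 = 7.32
  Essays 74.25 × 0.15 = 11.1375
  Term project 81 × 0.1 = 8.1
  Fieldwork 91 × 0.17 = 15.47
  Capstone 99 × 0.22 = 21.78
Sum = 82.2075
82.2075 ≥ 82 → Outstanding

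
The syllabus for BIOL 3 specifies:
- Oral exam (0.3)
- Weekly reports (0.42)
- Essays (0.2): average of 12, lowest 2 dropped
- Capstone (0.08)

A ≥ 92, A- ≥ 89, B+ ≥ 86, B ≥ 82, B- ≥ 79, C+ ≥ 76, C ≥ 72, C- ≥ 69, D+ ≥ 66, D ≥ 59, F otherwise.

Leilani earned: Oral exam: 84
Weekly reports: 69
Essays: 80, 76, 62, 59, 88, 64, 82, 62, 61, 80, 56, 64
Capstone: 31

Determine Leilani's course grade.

C-

Essays: drop 56, 59 → average of remaining 10 = 719/10 = 71.9
Weighted total:
  Oral exam 84 × 0.3 = 25.2
  Weekly reports 69 × 0.42 = 28.98
  Essays 71.9 × 0.2 = 14.38
  Capstone 31 × 0.08 = 2.48
Sum = 71.04
71.04 is ≥ 69 and < 72 → C-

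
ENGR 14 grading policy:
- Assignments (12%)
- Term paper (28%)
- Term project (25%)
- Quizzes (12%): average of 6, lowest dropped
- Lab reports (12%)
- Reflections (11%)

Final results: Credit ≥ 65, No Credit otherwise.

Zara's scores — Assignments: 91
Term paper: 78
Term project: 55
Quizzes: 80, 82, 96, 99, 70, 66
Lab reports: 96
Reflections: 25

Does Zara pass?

Quizzes: drop 66 → average of remaining 5 = 427/5 = 85.4
Weighted total:
  Assignments 91 × 0.12 = 10.92
  Term paper 78 × 0.28 = 21.84
  Term project 55 × 0.25 = 13.75
  Quizzes 85.4 × 0.12 = 10.248
  Lab reports 96 × 0.12 = 11.52
  Reflections 25 × 0.11 = 2.75
Sum = 71.028
71.028 ≥ 65 → Credit

Credit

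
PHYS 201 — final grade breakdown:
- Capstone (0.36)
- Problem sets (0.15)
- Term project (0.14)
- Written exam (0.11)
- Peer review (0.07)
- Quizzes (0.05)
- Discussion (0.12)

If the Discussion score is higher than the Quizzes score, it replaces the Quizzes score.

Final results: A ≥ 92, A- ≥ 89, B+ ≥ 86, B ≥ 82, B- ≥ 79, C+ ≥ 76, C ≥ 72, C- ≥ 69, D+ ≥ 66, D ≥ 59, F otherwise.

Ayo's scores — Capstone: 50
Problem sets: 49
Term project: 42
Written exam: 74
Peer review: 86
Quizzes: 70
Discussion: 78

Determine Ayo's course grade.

F

Discussion (78) > Quizzes (70), so Quizzes counts as 78.
Weighted total:
  Capstone 50 × 0.36 = 18
  Problem sets 49 × 0.15 = 7.35
  Term project 42 × 0.14 = 5.88
  Written exam 74 × 0.11 = 8.14
  Peer review 86 × 0.07 = 6.02
  Quizzes 78 × 0.05 = 3.9
  Discussion 78 × 0.12 = 9.36
Sum = 58.65
58.65 < 59 → F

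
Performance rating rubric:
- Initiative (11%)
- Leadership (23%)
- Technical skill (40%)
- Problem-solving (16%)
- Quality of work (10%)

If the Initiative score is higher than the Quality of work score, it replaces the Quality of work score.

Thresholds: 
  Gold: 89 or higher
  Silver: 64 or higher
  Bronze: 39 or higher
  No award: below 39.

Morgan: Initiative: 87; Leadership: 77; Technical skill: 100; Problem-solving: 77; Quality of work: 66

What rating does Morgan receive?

Silver

Initiative (87) > Quality of work (66), so Quality of work counts as 87.
Weighted total:
  Initiative 87 × 0.11 = 9.57
  Leadership 77 × 0.23 = 17.71
  Technical skill 100 × 0.4 = 40
  Problem-solving 77 × 0.16 = 12.32
  Quality of work 87 × 0.1 = 8.7
Sum = 88.3
88.3 is ≥ 64 and < 89 → Silver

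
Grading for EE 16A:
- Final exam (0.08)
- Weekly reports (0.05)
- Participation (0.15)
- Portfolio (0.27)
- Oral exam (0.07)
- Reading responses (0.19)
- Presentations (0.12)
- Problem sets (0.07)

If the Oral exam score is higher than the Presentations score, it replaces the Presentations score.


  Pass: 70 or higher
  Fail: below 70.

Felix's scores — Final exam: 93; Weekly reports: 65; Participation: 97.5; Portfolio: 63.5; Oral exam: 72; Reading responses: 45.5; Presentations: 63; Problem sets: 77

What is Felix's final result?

Pass

Oral exam (72) > Presentations (63), so Presentations counts as 72.
Weighted total:
  Final exam 93 × 0.08 = 7.44
  Weekly reports 65 × 0.05 = 3.25
  Participation 97.5 × 0.15 = 14.625
  Portfolio 63.5 × 0.27 = 17.145
  Oral exam 72 × 0.07 = 5.04
  Reading responses 45.5 × 0.19 = 8.645
  Presentations 72 × 0.12 = 8.64
  Problem sets 77 × 0.07 = 5.39
Sum = 70.175
70.175 ≥ 70 → Pass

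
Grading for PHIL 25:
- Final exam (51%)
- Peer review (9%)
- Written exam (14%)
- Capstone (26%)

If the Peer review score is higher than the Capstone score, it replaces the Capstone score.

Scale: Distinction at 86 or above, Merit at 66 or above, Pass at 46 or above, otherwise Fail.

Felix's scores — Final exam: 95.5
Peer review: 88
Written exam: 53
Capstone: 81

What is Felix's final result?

Peer review (88) > Capstone (81), so Capstone counts as 88.
Weighted total:
  Final exam 95.5 × 0.51 = 48.705
  Peer review 88 × 0.09 = 7.92
  Written exam 53 × 0.14 = 7.42
  Capstone 88 × 0.26 = 22.88
Sum = 86.925
86.925 ≥ 86 → Distinction

Distinction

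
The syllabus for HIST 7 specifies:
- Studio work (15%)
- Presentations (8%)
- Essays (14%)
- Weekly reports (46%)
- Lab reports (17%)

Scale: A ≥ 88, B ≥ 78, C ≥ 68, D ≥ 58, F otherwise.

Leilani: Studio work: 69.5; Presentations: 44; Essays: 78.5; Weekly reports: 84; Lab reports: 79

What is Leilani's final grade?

Weighted total:
  Studio work 69.5 × 0.15 = 10.425
  Presentations 44 × 0.08 = 3.52
  Essays 78.5 × 0.14 = 10.99
  Weekly reports 84 × 0.46 = 38.64
  Lab reports 79 × 0.17 = 13.43
Sum = 77.005
77.005 is ≥ 68 and < 78 → C

C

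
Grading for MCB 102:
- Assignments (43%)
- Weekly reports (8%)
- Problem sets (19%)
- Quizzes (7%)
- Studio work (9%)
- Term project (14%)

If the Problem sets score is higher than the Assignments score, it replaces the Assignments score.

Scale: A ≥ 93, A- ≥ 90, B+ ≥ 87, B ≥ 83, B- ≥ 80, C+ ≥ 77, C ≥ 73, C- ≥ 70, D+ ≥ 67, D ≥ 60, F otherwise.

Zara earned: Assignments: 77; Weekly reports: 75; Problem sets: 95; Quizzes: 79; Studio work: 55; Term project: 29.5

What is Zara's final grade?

C+

Problem sets (95) > Assignments (77), so Assignments counts as 95.
Weighted total:
  Assignments 95 × 0.43 = 40.85
  Weekly reports 75 × 0.08 = 6
  Problem sets 95 × 0.19 = 18.05
  Quizzes 79 × 0.07 = 5.53
  Studio work 55 × 0.09 = 4.95
  Term project 29.5 × 0.14 = 4.13
Sum = 79.51
79.51 is ≥ 77 and < 80 → C+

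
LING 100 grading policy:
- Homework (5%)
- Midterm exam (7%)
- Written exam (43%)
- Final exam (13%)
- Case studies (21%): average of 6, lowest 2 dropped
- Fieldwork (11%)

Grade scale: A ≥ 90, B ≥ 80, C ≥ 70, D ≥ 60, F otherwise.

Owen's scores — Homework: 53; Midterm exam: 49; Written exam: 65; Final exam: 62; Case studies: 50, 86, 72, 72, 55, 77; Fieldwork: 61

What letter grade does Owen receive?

Case studies: drop 50, 55 → average of remaining 4 = 307/4 = 76.75
Weighted total:
  Homework 53 × 0.05 = 2.65
  Midterm exam 49 × 0.07 = 3.43
  Written exam 65 × 0.43 = 27.95
  Final exam 62 × 0.13 = 8.06
  Case studies 76.75 × 0.21 = 16.1175
  Fieldwork 61 × 0.11 = 6.71
Sum = 64.9175
64.9175 is ≥ 60 and < 70 → D

D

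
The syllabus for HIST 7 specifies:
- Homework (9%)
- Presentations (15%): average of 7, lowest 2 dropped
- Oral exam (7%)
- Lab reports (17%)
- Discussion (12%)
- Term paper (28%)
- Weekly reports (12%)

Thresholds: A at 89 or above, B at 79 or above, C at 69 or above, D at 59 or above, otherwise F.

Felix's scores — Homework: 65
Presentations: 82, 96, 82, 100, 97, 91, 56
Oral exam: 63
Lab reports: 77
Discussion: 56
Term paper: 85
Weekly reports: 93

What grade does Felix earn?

Presentations: drop 56, 82 → average of remaining 5 = 466/5 = 93.2
Weighted total:
  Homework 65 × 0.09 = 5.85
  Presentations 93.2 × 0.15 = 13.98
  Oral exam 63 × 0.07 = 4.41
  Lab reports 77 × 0.17 = 13.09
  Discussion 56 × 0.12 = 6.72
  Term paper 85 × 0.28 = 23.8
  Weekly reports 93 × 0.12 = 11.16
Sum = 79.01
79.01 is ≥ 79 and < 89 → B

B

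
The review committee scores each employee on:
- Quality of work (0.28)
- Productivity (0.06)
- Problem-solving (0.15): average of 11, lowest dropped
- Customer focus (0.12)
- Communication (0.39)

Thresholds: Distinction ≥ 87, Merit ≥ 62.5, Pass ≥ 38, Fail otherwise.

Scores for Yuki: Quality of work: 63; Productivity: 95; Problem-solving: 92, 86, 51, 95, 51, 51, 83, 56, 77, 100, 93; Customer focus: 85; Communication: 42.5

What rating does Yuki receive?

Problem-solving: drop 51 → average of remaining 10 = 784/10 = 78.4
Weighted total:
  Quality of work 63 × 0.28 = 17.64
  Productivity 95 × 0.06 = 5.7
  Problem-solving 78.4 × 0.15 = 11.76
  Customer focus 85 × 0.12 = 10.2
  Communication 42.5 × 0.39 = 16.575
Sum = 61.875
61.875 is ≥ 38 and < 62.5 → Pass

Pass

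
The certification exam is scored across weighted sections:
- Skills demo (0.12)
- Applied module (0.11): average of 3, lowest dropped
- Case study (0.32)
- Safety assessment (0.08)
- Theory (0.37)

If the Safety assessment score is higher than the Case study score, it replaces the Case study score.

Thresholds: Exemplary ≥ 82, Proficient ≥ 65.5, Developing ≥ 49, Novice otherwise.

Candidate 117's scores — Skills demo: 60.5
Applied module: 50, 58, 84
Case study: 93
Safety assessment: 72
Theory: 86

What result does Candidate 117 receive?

Exemplary

Applied module: drop 50 → average of remaining 2 = 142/2 = 71
Safety assessment (72) ≤ Case study (93), so Case study stays at 93.
Weighted total:
  Skills demo 60.5 × 0.12 = 7.26
  Applied module 71 × 0.11 = 7.81
  Case study 93 × 0.32 = 29.76
  Safety assessment 72 × 0.08 = 5.76
  Theory 86 × 0.37 = 31.82
Sum = 82.41
82.41 ≥ 82 → Exemplary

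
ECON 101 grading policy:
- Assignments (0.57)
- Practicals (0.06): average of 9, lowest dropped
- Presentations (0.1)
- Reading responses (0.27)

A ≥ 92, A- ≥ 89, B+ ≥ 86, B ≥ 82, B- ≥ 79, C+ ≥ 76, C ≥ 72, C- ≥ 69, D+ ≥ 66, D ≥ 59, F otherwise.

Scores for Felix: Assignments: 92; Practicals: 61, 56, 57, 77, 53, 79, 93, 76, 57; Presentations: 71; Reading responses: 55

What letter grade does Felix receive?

Practicals: drop 53 → average of remaining 8 = 556/8 = 69.5
Weighted total:
  Assignments 92 × 0.57 = 52.44
  Practicals 69.5 × 0.06 = 4.17
  Presentations 71 × 0.1 = 7.1
  Reading responses 55 × 0.27 = 14.85
Sum = 78.56
78.56 is ≥ 76 and < 79 → C+

C+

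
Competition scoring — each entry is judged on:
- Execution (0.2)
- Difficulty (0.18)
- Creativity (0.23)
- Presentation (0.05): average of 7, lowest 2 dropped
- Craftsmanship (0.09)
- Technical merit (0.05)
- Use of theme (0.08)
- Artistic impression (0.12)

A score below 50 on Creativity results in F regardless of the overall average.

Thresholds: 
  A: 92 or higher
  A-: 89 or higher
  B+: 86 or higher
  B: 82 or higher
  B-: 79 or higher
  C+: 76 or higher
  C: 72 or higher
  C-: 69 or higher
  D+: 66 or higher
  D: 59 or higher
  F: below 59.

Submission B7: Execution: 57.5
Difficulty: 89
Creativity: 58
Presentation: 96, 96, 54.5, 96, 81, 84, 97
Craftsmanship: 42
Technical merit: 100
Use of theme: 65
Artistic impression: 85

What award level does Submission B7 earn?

C-

Presentation: drop 54.5, 81 → average of remaining 5 = 469/5 = 93.8
Creativity score 58 ≥ 50: minimum met.
Weighted total:
  Execution 57.5 × 0.2 = 11.5
  Difficulty 89 × 0.18 = 16.02
  Creativity 58 × 0.23 = 13.34
  Presentation 93.8 × 0.05 = 4.69
  Craftsmanship 42 × 0.09 = 3.78
  Technical merit 100 × 0.05 = 5
  Use of theme 65 × 0.08 = 5.2
  Artistic impression 85 × 0.12 = 10.2
Sum = 69.73
69.73 is ≥ 69 and < 72 → C-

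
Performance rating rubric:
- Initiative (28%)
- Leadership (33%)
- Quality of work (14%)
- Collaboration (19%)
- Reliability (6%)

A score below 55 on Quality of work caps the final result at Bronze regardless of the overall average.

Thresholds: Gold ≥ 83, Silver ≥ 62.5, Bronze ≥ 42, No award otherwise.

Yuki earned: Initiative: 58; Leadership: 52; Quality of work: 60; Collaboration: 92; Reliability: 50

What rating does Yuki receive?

Quality of work score 60 ≥ 55: minimum met.
Weighted total:
  Initiative 58 × 0.28 = 16.24
  Leadership 52 × 0.33 = 17.16
  Quality of work 60 × 0.14 = 8.4
  Collaboration 92 × 0.19 = 17.48
  Reliability 50 × 0.06 = 3
Sum = 62.28
62.28 is ≥ 42 and < 62.5 → Bronze

Bronze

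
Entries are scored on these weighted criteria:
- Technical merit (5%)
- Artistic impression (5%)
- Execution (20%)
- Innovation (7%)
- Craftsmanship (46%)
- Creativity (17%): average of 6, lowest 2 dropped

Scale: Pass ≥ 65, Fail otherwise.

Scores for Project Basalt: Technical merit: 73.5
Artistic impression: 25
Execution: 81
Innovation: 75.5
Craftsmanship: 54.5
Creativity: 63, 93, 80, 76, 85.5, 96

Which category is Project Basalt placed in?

Pass

Creativity: drop 63, 76 → average of remaining 4 = 354.5/4 = 88.625
Weighted total:
  Technical merit 73.5 × 0.05 = 3.675
  Artistic impression 25 × 0.05 = 1.25
  Execution 81 × 0.2 = 16.2
  Innovation 75.5 × 0.07 = 5.285
  Craftsmanship 54.5 × 0.46 = 25.07
  Creativity 88.625 × 0.17 = 15.06625
Sum = 66.54625
66.54625 ≥ 65 → Pass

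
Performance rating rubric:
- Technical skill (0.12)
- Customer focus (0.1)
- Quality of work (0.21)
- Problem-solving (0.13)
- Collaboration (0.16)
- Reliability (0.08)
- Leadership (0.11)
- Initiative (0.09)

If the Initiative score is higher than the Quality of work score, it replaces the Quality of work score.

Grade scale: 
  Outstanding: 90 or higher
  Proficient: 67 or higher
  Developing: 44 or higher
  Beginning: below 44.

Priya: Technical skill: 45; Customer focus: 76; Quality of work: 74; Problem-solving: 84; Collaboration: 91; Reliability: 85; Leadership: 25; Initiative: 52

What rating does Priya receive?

Initiative (52) ≤ Quality of work (74), so Quality of work stays at 74.
Weighted total:
  Technical skill 45 × 0.12 = 5.4
  Customer focus 76 × 0.1 = 7.6
  Quality of work 74 × 0.21 = 15.54
  Problem-solving 84 × 0.13 = 10.92
  Collaboration 91 × 0.16 = 14.56
  Reliability 85 × 0.08 = 6.8
  Leadership 25 × 0.11 = 2.75
  Initiative 52 × 0.09 = 4.68
Sum = 68.25
68.25 is ≥ 67 and < 90 → Proficient

Proficient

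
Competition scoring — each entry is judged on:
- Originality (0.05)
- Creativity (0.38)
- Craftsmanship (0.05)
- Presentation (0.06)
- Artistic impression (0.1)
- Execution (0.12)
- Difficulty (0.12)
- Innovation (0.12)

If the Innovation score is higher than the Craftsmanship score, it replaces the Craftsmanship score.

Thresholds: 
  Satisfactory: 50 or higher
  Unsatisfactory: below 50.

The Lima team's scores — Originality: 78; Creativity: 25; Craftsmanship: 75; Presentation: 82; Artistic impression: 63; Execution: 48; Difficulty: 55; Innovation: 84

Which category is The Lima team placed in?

Satisfactory

Innovation (84) > Craftsmanship (75), so Craftsmanship counts as 84.
Weighted total:
  Originality 78 × 0.05 = 3.9
  Creativity 25 × 0.38 = 9.5
  Craftsmanship 84 × 0.05 = 4.2
  Presentation 82 × 0.06 = 4.92
  Artistic impression 63 × 0.1 = 6.3
  Execution 48 × 0.12 = 5.76
  Difficulty 55 × 0.12 = 6.6
  Innovation 84 × 0.12 = 10.08
Sum = 51.26
51.26 ≥ 50 → Satisfactory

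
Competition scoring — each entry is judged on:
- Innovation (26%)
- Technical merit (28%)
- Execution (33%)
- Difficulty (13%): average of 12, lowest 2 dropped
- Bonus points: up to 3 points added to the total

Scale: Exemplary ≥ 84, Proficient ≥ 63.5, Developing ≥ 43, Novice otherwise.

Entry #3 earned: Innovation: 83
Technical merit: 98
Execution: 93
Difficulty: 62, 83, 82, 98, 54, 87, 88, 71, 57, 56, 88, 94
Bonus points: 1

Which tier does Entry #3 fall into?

Difficulty: drop 54, 56 → average of remaining 10 = 810/10 = 81
Weighted total:
  Innovation 83 × 0.26 = 21.58
  Technical merit 98 × 0.28 = 27.44
  Execution 93 × 0.33 = 30.69
  Difficulty 81 × 0.13 = 10.53
Sum = 90.24
Bonus points: 90.24 + 1 = 91.24
91.24 ≥ 84 → Exemplary

Exemplary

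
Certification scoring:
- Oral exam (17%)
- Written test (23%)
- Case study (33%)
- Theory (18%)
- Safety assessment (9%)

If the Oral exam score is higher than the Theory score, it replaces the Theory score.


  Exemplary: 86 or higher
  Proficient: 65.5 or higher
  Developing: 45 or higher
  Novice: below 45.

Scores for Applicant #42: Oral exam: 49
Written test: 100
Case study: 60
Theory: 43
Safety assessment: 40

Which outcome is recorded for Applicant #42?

Oral exam (49) > Theory (43), so Theory counts as 49.
Weighted total:
  Oral exam 49 × 0.17 = 8.33
  Written test 100 × 0.23 = 23
  Case study 60 × 0.33 = 19.8
  Theory 49 × 0.18 = 8.82
  Safety assessment 40 × 0.09 = 3.6
Sum = 63.55
63.55 is ≥ 45 and < 65.5 → Developing

Developing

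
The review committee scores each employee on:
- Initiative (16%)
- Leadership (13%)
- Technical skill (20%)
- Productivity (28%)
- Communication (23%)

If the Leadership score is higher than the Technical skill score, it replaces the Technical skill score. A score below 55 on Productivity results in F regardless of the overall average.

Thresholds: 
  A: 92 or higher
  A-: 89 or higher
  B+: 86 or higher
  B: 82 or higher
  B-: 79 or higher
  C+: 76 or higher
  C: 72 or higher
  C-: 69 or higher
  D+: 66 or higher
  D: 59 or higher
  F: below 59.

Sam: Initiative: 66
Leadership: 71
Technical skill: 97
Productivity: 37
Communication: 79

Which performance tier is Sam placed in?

F

Leadership (71) ≤ Technical skill (97), so Technical skill stays at 97.
Productivity score 37 < 55: minimum not met.
Weighted total:
  Initiative 66 × 0.16 = 10.56
  Leadership 71 × 0.13 = 9.23
  Technical skill 97 × 0.2 = 19.4
  Productivity 37 × 0.28 = 10.36
  Communication 79 × 0.23 = 18.17
Sum = 67.72
Because the Productivity minimum was not met, the result is F.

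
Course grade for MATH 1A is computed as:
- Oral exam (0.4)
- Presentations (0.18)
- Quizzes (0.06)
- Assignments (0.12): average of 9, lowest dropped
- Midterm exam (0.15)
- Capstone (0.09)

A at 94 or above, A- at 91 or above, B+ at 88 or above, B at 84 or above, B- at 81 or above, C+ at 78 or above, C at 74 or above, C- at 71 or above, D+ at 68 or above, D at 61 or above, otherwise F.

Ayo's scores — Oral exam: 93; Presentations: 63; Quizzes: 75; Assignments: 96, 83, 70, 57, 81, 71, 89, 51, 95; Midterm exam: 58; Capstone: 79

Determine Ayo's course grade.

C+

Assignments: drop 51 → average of remaining 8 = 642/8 = 80.25
Weighted total:
  Oral exam 93 × 0.4 = 37.2
  Presentations 63 × 0.18 = 11.34
  Quizzes 75 × 0.06 = 4.5
  Assignments 80.25 × 0.12 = 9.63
  Midterm exam 58 × 0.15 = 8.7
  Capstone 79 × 0.09 = 7.11
Sum = 78.48
78.48 is ≥ 78 and < 81 → C+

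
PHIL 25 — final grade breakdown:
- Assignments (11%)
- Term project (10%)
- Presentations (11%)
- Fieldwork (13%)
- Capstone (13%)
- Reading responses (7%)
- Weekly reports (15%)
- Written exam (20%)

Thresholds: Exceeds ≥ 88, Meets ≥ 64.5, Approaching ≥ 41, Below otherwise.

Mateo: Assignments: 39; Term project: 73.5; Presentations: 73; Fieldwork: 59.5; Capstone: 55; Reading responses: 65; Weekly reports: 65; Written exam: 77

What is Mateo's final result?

Weighted total:
  Assignments 39 × 0.11 = 4.29
  Term project 73.5 × 0.1 = 7.35
  Presentations 73 × 0.11 = 8.03
  Fieldwork 59.5 × 0.13 = 7.735
  Capstone 55 × 0.13 = 7.15
  Reading responses 65 × 0.07 = 4.55
  Weekly reports 65 × 0.15 = 9.75
  Written exam 77 × 0.2 = 15.4
Sum = 64.255
64.255 is ≥ 41 and < 64.5 → Approaching

Approaching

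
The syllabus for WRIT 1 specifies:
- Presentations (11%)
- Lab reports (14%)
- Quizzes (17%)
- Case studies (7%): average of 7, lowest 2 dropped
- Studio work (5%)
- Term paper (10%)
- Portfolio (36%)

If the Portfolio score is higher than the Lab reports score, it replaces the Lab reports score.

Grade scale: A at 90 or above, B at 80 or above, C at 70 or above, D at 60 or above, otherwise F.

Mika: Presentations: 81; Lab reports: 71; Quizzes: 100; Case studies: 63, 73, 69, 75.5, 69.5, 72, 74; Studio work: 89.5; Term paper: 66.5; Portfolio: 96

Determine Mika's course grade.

Case studies: drop 63, 69 → average of remaining 5 = 364/5 = 72.8
Portfolio (96) > Lab reports (71), so Lab reports counts as 96.
Weighted total:
  Presentations 81 × 0.11 = 8.91
  Lab reports 96 × 0.14 = 13.44
  Quizzes 100 × 0.17 = 17
  Case studies 72.8 × 0.07 = 5.096
  Studio work 89.5 × 0.05 = 4.475
  Term paper 66.5 × 0.1 = 6.65
  Portfolio 96 × 0.36 = 34.56
Sum = 90.131
90.131 ≥ 90 → A

A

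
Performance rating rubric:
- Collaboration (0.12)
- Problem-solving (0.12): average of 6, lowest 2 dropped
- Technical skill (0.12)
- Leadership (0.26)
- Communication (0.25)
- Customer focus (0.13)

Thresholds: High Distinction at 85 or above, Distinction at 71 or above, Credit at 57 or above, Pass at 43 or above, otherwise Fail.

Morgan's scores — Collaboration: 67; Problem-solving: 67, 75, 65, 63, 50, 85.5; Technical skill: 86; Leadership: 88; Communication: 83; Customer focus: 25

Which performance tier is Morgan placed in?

Distinction

Problem-solving: drop 50, 63 → average of remaining 4 = 292.5/4 = 73.125
Weighted total:
  Collaboration 67 × 0.12 = 8.04
  Problem-solving 73.125 × 0.12 = 8.775
  Technical skill 86 × 0.12 = 10.32
  Leadership 88 × 0.26 = 22.88
  Communication 83 × 0.25 = 20.75
  Customer focus 25 × 0.13 = 3.25
Sum = 74.015
74.015 is ≥ 71 and < 85 → Distinction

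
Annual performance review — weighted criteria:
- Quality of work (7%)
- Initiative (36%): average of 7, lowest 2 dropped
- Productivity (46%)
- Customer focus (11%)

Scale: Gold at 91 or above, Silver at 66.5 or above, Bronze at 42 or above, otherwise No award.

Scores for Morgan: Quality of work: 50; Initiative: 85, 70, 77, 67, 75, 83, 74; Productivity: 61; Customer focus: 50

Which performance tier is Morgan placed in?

Bronze

Initiative: drop 67, 70 → average of remaining 5 = 394/5 = 78.8
Weighted total:
  Quality of work 50 × 0.07 = 3.5
  Initiative 78.8 × 0.36 = 28.368
  Productivity 61 × 0.46 = 28.06
  Customer focus 50 × 0.11 = 5.5
Sum = 65.428
65.428 is ≥ 42 and < 66.5 → Bronze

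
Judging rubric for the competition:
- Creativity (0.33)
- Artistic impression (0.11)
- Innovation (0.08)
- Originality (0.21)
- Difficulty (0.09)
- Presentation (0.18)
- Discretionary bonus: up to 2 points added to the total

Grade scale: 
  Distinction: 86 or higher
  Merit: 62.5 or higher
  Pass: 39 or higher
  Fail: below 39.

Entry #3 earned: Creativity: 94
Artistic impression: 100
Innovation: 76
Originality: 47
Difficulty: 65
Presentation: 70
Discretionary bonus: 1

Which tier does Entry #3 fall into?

Weighted total:
  Creativity 94 × 0.33 = 31.02
  Artistic impression 100 × 0.11 = 11
  Innovation 76 × 0.08 = 6.08
  Originality 47 × 0.21 = 9.87
  Difficulty 65 × 0.09 = 5.85
  Presentation 70 × 0.18 = 12.6
Sum = 76.42
Discretionary bonus: 76.42 + 1 = 77.42
77.42 is ≥ 62.5 and < 86 → Merit

Merit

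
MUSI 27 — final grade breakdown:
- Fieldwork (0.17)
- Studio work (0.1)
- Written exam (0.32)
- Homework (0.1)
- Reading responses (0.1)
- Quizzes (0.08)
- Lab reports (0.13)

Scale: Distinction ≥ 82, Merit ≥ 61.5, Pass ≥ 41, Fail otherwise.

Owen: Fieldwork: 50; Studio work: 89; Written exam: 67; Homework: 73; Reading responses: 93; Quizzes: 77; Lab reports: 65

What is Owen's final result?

Merit

Weighted total:
  Fieldwork 50 × 0.17 = 8.5
  Studio work 89 × 0.1 = 8.9
  Written exam 67 × 0.32 = 21.44
  Homework 73 × 0.1 = 7.3
  Reading responses 93 × 0.1 = 9.3
  Quizzes 77 × 0.08 = 6.16
  Lab reports 65 × 0.13 = 8.45
Sum = 70.05
70.05 is ≥ 61.5 and < 82 → Merit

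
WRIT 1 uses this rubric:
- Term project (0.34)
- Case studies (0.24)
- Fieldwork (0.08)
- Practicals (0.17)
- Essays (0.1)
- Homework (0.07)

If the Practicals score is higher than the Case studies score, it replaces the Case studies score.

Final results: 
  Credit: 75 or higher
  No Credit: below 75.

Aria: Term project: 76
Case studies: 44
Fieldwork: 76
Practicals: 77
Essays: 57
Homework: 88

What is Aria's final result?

Credit

Practicals (77) > Case studies (44), so Case studies counts as 77.
Weighted total:
  Term project 76 × 0.34 = 25.84
  Case studies 77 × 0.24 = 18.48
  Fieldwork 76 × 0.08 = 6.08
  Practicals 77 × 0.17 = 13.09
  Essays 57 × 0.1 = 5.7
  Homework 88 × 0.07 = 6.16
Sum = 75.35
75.35 ≥ 75 → Credit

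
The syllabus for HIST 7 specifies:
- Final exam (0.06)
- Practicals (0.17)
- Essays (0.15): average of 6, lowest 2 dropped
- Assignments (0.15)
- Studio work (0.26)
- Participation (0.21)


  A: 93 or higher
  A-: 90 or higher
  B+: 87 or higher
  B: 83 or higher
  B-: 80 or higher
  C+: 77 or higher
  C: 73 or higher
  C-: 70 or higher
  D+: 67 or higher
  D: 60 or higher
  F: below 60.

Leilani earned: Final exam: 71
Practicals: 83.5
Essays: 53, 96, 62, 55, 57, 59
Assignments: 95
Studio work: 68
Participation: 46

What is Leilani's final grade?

C-

Essays: drop 53, 55 → average of remaining 4 = 274/4 = 68.5
Weighted total:
  Final exam 71 × 0.06 = 4.26
  Practicals 83.5 × 0.17 = 14.195
  Essays 68.5 × 0.15 = 10.275
  Assignments 95 × 0.15 = 14.25
  Studio work 68 × 0.26 = 17.68
  Participation 46 × 0.21 = 9.66
Sum = 70.32
70.32 is ≥ 70 and < 73 → C-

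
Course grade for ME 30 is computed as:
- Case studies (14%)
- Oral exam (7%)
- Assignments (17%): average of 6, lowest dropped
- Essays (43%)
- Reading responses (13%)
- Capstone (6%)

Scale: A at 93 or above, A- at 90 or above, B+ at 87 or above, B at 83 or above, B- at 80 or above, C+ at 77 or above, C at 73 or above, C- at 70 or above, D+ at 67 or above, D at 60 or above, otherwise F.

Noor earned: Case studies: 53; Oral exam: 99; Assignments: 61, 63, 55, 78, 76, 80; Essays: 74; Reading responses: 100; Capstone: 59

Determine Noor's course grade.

C

Assignments: drop 55 → average of remaining 5 = 358/5 = 71.6
Weighted total:
  Case studies 53 × 0.14 = 7.42
  Oral exam 99 × 0.07 = 6.93
  Assignments 71.6 × 0.17 = 12.172
  Essays 74 × 0.43 = 31.82
  Reading responses 100 × 0.13 = 13
  Capstone 59 × 0.06 = 3.54
Sum = 74.882
74.882 is ≥ 73 and < 77 → C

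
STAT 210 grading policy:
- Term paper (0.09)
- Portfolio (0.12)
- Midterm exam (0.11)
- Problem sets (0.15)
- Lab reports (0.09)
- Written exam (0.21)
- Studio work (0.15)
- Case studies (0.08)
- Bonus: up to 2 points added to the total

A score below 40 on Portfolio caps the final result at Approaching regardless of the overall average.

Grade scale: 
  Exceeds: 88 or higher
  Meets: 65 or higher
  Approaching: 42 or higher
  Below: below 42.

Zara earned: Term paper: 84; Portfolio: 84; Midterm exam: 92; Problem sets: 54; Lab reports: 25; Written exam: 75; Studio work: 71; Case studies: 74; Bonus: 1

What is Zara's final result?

Meets

Portfolio score 84 ≥ 40: minimum met.
Weighted total:
  Term paper 84 × 0.09 = 7.56
  Portfolio 84 × 0.12 = 10.08
  Midterm exam 92 × 0.11 = 10.12
  Problem sets 54 × 0.15 = 8.1
  Lab reports 25 × 0.09 = 2.25
  Written exam 75 × 0.21 = 15.75
  Studio work 71 × 0.15 = 10.65
  Case studies 74 × 0.08 = 5.92
Sum = 70.43
Bonus: 70.43 + 1 = 71.43
71.43 is ≥ 65 and < 88 → Meets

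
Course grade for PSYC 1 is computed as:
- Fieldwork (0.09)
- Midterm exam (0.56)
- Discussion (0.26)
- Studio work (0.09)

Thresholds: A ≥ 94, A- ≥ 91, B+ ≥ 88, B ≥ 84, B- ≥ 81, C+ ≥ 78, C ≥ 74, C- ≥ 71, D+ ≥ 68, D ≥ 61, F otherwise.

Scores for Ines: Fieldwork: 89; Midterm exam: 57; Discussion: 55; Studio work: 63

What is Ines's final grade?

F

Weighted total:
  Fieldwork 89 × 0.09 = 8.01
  Midterm exam 57 × 0.56 = 31.92
  Discussion 55 × 0.26 = 14.3
  Studio work 63 × 0.09 = 5.67
Sum = 59.9
59.9 < 61 → F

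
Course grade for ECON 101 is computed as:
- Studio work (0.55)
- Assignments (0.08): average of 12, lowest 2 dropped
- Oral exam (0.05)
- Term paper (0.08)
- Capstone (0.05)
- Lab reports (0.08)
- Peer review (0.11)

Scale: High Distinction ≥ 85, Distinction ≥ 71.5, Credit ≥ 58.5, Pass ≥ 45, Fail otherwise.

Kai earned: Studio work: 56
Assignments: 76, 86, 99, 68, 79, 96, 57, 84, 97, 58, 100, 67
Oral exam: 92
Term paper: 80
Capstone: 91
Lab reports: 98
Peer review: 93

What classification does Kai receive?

Credit

Assignments: drop 57, 58 → average of remaining 10 = 852/10 = 85.2
Weighted total:
  Studio work 56 × 0.55 = 30.8
  Assignments 85.2 × 0.08 = 6.816
  Oral exam 92 × 0.05 = 4.6
  Term paper 80 × 0.08 = 6.4
  Capstone 91 × 0.05 = 4.55
  Lab reports 98 × 0.08 = 7.84
  Peer review 93 × 0.11 = 10.23
Sum = 71.236
71.236 is ≥ 58.5 and < 71.5 → Credit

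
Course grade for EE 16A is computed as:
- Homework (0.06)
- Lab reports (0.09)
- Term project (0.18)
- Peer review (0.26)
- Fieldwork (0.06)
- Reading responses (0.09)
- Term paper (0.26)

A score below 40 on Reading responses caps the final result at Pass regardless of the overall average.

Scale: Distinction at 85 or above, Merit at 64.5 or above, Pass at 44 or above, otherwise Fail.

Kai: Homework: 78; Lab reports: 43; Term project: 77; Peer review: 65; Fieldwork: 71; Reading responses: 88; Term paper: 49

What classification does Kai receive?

Pass

Reading responses score 88 ≥ 40: minimum met.
Weighted total:
  Homework 78 × 0.06 = 4.68
  Lab reports 43 × 0.09 = 3.87
  Term project 77 × 0.18 = 13.86
  Peer review 65 × 0.26 = 16.9
  Fieldwork 71 × 0.06 = 4.26
  Reading responses 88 × 0.09 = 7.92
  Term paper 49 × 0.26 = 12.74
Sum = 64.23
64.23 is ≥ 44 and < 64.5 → Pass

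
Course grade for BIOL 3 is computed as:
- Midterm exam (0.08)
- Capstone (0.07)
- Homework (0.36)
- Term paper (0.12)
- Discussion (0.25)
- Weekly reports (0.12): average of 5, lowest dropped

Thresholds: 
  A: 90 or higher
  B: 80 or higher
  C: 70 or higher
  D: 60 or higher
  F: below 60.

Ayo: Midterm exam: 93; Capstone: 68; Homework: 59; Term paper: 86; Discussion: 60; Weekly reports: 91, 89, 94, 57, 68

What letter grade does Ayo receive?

Weekly reports: drop 57 → average of remaining 4 = 342/4 = 85.5
Weighted total:
  Midterm exam 93 × 0.08 = 7.44
  Capstone 68 × 0.07 = 4.76
  Homework 59 × 0.36 = 21.24
  Term paper 86 × 0.12 = 10.32
  Discussion 60 × 0.25 = 15
  Weekly reports 85.5 × 0.12 = 10.26
Sum = 69.02
69.02 is ≥ 60 and < 70 → D

D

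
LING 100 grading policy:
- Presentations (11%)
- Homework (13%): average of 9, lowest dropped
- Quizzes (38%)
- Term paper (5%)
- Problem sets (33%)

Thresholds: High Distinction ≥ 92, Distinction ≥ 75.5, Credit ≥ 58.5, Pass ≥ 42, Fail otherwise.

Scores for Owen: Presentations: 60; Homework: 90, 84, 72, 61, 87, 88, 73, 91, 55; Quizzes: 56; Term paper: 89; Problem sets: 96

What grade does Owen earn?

Homework: drop 55 → average of remaining 8 = 646/8 = 80.75
Weighted total:
  Presentations 60 × 0.11 = 6.6
  Homework 80.75 × 0.13 = 10.4975
  Quizzes 56 × 0.38 = 21.28
  Term paper 89 × 0.05 = 4.45
  Problem sets 96 × 0.33 = 31.68
Sum = 74.5075
74.5075 is ≥ 58.5 and < 75.5 → Credit

Credit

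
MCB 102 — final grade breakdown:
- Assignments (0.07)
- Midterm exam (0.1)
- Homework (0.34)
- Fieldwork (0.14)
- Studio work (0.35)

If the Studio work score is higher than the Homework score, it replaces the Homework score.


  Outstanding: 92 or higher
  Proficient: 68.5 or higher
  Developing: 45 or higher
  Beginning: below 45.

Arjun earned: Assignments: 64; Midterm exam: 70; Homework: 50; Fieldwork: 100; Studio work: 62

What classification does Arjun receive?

Studio work (62) > Homework (50), so Homework counts as 62.
Weighted total:
  Assignments 64 × 0.07 = 4.48
  Midterm exam 70 × 0.1 = 7
  Homework 62 × 0.34 = 21.08
  Fieldwork 100 × 0.14 = 14
  Studio work 62 × 0.35 = 21.7
Sum = 68.26
68.26 is ≥ 45 and < 68.5 → Developing

Developing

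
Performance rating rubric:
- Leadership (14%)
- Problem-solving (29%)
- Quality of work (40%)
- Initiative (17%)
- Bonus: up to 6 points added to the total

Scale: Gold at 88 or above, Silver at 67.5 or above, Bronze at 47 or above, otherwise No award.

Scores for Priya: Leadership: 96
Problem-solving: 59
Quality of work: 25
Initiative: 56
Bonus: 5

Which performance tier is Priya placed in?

Bronze

Weighted total:
  Leadership 96 × 0.14 = 13.44
  Problem-solving 59 × 0.29 = 17.11
  Quality of work 25 × 0.4 = 10
  Initiative 56 × 0.17 = 9.52
Sum = 50.07
Bonus: 50.07 + 5 = 55.07
55.07 is ≥ 47 and < 67.5 → Bronze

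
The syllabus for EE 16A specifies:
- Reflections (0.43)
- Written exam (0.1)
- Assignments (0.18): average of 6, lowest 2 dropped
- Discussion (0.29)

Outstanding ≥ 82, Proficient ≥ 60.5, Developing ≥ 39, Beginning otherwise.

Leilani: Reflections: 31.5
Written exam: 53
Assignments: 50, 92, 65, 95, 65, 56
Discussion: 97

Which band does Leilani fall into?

Proficient

Assignments: drop 50, 56 → average of remaining 4 = 317/4 = 79.25
Weighted total:
  Reflections 31.5 × 0.43 = 13.545
  Written exam 53 × 0.1 = 5.3
  Assignments 79.25 × 0.18 = 14.265
  Discussion 97 × 0.29 = 28.13
Sum = 61.24
61.24 is ≥ 60.5 and < 82 → Proficient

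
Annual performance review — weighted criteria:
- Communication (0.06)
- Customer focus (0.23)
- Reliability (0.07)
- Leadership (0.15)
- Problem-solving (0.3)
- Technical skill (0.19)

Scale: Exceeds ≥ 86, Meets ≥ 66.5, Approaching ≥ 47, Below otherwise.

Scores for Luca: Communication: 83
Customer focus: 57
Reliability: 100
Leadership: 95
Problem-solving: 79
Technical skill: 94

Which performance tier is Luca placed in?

Meets

Weighted total:
  Communication 83 × 0.06 = 4.98
  Customer focus 57 × 0.23 = 13.11
  Reliability 100 × 0.07 = 7
  Leadership 95 × 0.15 = 14.25
  Problem-solving 79 × 0.3 = 23.7
  Technical skill 94 × 0.19 = 17.86
Sum = 80.9
80.9 is ≥ 66.5 and < 86 → Meets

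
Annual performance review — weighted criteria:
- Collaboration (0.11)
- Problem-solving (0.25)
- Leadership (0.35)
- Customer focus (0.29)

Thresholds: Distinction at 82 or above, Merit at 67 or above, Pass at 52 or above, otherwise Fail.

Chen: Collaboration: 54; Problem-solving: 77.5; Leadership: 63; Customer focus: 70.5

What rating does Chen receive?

Weighted total:
  Collaboration 54 × 0.11 = 5.94
  Problem-solving 77.5 × 0.25 = 19.375
  Leadership 63 × 0.35 = 22.05
  Customer focus 70.5 × 0.29 = 20.445
Sum = 67.81
67.81 is ≥ 67 and < 82 → Merit

Merit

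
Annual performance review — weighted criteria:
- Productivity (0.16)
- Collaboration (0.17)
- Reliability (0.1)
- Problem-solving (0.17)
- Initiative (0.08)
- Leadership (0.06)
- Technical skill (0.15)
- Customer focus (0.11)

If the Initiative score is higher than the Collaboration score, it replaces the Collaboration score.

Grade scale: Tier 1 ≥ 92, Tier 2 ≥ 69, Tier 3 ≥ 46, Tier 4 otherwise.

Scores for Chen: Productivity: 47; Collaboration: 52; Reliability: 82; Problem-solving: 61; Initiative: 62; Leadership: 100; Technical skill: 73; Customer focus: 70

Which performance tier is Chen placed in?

Tier 3

Initiative (62) > Collaboration (52), so Collaboration counts as 62.
Weighted total:
  Productivity 47 × 0.16 = 7.52
  Collaboration 62 × 0.17 = 10.54
  Reliability 82 × 0.1 = 8.2
  Problem-solving 61 × 0.17 = 10.37
  Initiative 62 × 0.08 = 4.96
  Leadership 100 × 0.06 = 6
  Technical skill 73 × 0.15 = 10.95
  Customer focus 70 × 0.11 = 7.7
Sum = 66.24
66.24 is ≥ 46 and < 69 → Tier 3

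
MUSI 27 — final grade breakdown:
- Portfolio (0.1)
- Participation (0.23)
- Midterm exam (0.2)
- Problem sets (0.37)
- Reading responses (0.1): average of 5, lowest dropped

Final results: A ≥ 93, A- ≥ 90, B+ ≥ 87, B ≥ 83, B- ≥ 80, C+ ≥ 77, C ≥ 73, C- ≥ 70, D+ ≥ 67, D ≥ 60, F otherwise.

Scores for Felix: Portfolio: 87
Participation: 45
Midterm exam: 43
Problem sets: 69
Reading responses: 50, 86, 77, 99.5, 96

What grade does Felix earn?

D

Reading responses: drop 50 → average of remaining 4 = 358.5/4 = 89.625
Weighted total:
  Portfolio 87 × 0.1 = 8.7
  Participation 45 × 0.23 = 10.35
  Midterm exam 43 × 0.2 = 8.6
  Problem sets 69 × 0.37 = 25.53
  Reading responses 89.625 × 0.1 = 8.9625
Sum = 62.1425
62.1425 is ≥ 60 and < 67 → D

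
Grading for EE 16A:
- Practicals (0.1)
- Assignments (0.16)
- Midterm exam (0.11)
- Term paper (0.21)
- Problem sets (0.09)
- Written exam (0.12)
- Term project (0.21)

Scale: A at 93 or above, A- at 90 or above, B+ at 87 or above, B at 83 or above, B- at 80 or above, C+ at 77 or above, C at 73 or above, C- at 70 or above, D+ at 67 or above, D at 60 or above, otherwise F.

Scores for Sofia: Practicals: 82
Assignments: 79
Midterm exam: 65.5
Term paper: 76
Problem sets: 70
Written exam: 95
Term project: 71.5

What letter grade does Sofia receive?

C

Weighted total:
  Practicals 82 × 0.1 = 8.2
  Assignments 79 × 0.16 = 12.64
  Midterm exam 65.5 × 0.11 = 7.205
  Term paper 76 × 0.21 = 15.96
  Problem sets 70 × 0.09 = 6.3
  Written exam 95 × 0.12 = 11.4
  Term project 71.5 × 0.21 = 15.015
Sum = 76.72
76.72 is ≥ 73 and < 77 → C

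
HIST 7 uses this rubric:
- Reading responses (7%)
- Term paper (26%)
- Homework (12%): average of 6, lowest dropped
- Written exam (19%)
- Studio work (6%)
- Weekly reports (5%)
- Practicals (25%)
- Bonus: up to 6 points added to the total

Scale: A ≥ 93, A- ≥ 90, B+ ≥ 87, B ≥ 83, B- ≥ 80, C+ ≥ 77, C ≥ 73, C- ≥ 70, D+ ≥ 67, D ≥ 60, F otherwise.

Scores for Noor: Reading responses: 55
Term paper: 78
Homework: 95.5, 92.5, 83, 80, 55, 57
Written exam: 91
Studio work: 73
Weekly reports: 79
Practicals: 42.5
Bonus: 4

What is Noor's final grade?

C

Homework: drop 55 → average of remaining 5 = 408/5 = 81.6
Weighted total:
  Reading responses 55 × 0.07 = 3.85
  Term paper 78 × 0.26 = 20.28
  Homework 81.6 × 0.12 = 9.792
  Written exam 91 × 0.19 = 17.29
  Studio work 73 × 0.06 = 4.38
  Weekly reports 79 × 0.05 = 3.95
  Practicals 42.5 × 0.25 = 10.625
Sum = 70.167
Bonus: 70.167 + 4 = 74.167
74.167 is ≥ 73 and < 77 → C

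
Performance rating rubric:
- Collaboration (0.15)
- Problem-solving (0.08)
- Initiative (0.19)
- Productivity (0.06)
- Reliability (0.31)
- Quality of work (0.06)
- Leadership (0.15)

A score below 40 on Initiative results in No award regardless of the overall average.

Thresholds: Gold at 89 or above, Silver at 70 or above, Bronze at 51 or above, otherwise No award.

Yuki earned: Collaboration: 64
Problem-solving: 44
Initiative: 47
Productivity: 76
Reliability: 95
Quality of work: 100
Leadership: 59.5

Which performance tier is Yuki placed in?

Initiative score 47 ≥ 40: minimum met.
Weighted total:
  Collaboration 64 × 0.15 = 9.6
  Problem-solving 44 × 0.08 = 3.52
  Initiative 47 × 0.19 = 8.93
  Productivity 76 × 0.06 = 4.56
  Reliability 95 × 0.31 = 29.45
  Quality of work 100 × 0.06 = 6
  Leadership 59.5 × 0.15 = 8.925
Sum = 70.985
70.985 is ≥ 70 and < 89 → Silver

Silver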